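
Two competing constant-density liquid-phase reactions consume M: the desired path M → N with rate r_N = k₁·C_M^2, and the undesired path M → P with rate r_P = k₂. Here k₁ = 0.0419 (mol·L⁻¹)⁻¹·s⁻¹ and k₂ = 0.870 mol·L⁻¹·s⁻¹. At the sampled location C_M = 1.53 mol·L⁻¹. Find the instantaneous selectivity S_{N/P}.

0.113

S_{N/P} = r_N/r_P = (k₁·C_M^2)/(k₂) = (k₁/k₂)·C_M^2.
= (0.0419×1.530^2) / (0.870) = 0.09808/0.8700 = 0.113.
Since the desired path is higher order in M, keeping C_M high (PFR or concentrated feed) favours N.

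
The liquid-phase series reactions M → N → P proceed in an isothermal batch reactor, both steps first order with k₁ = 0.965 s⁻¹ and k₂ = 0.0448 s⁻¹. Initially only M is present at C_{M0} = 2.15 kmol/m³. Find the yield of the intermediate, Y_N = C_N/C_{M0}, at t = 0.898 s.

0.566

Solving the coupled first-order balances gives C_N(t) = [k₁/(k₂−k₁)]·C_{M0}·(e^(−k₁t) − e^(−k₂t)).
e^(−k₁t) = e^(−0.965×0.898) = e^(−0.8666) = 0.4204; e^(−k₂t) = e^(−0.04023) = 0.9606.
C_N = 0.965×2.15/(0.0448−0.965) × (0.4204−0.9606) = (-2.255)×(-0.5402) = 1.218 kmol/m³.
Y_N = C_N/C_{M0} = 1.218/2.15 = 0.566.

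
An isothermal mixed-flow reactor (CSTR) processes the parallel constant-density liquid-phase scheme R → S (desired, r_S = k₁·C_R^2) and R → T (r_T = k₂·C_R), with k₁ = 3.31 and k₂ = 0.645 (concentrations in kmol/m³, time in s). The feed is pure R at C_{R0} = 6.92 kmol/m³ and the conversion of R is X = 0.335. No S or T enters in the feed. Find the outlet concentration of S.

Exit C_R = C_{R0}(1−X) = 6.92×0.665 = 4.602 kmol/m³.
A CSTR operates uniformly at the exit composition, giving r_S = 70.09 and r_T = 2.968 (each k·C_R^n at C_R = 4.602).
Fraction of consumed R going to S: r_S/(r_S+r_T) = 0.9594.
C_S = 0.9594·C_{R0}·X = 0.9594×6.92×0.335 = 2.22 kmol/m³.

2.22 kmol/m³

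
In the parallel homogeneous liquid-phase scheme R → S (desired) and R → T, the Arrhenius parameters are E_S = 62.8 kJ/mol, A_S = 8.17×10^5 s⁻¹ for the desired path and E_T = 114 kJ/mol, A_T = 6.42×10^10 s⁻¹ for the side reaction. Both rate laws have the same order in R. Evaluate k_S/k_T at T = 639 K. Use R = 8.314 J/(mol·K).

Since both paths have the same order in R, the concentration cancels and S_{S/T} = k_S/k_T = (A_S/A_T)·exp[(E_T−E_S)/(RT)].
(E_T−E_S)/(RT) = (114−62.8)×10³/(8.314×639) = 51200/5313 = 9.637.
k_S/k_T = (8.17×10^5/6.42×10^10)·exp(9.637) = 1.273×10^-5 × 15327 = 0.195.
Since E_S < E_T, lowering the temperature improves selectivity toward S.

0.195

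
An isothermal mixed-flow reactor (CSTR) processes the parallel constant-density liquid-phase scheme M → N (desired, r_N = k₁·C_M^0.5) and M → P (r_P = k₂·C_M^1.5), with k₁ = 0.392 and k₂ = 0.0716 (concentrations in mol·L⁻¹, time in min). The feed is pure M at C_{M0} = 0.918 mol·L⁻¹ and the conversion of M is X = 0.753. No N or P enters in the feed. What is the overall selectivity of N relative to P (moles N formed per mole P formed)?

24.1

Exit C_M = C_{M0}(1−X) = 0.918×0.247 = 0.2267 mol·L⁻¹.
A CSTR operates uniformly at the exit composition, giving r_N = 0.1867 and r_P = 0.007731 (each k·C_M^n at C_M = 0.2267).
Overall selectivity = C_N/C_P = r_Nτ/(r_Pτ) = r_N/r_P = 24.1.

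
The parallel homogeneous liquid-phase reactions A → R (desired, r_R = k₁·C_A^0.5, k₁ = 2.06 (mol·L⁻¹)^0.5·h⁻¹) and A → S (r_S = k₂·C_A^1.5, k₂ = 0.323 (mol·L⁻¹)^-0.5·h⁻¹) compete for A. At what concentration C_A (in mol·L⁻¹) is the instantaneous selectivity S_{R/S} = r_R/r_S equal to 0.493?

S_{R/S} = (k₁/k₂)·C_A⁻¹ ⇒ C_A = (S·k₂/k₁)^(-1).
= (0.493×0.323/2.06)^(-1) = (0.07730)^(-1) = 12.9 mol·L⁻¹.

12.9 mol·L⁻¹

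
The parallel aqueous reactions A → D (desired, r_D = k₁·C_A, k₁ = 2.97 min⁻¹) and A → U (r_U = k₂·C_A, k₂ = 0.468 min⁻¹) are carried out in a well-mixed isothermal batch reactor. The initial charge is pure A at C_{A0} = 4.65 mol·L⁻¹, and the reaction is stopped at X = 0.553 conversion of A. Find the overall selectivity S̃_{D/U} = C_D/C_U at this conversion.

C_A = C_{A0}(1−X) = 2.079 mol·L⁻¹.
Both paths are first order in A, so the instantaneous fraction to D is constant: dC_D/d(−C_A) = k₁/(k₁+k₂) = 0.8639.
C_D = 0.8639·(C_{A0}−C_A) = 0.8639×2.571 = 2.22 mol·L⁻¹.
C_U = (C_{A0}−C_A)−C_D = 0.3500 mol·L⁻¹; S̃_{D/U} = 2.221/0.3500 = 6.35.

6.35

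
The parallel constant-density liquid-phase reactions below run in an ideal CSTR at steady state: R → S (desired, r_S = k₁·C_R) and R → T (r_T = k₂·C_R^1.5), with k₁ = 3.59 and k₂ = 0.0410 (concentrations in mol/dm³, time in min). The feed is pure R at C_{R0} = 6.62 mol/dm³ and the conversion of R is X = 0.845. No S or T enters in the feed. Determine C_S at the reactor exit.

5.53 mol/dm³

Exit C_R = C_{R0}(1−X) = 6.62×0.155 = 1.026 mol/dm³.
A CSTR operates uniformly at the exit composition, giving r_S = 3.684 and r_T = 0.04262 (each k·C_R^n at C_R = 1.026).
Fraction of consumed R going to S: r_S/(r_S+r_T) = 0.9886.
C_S = 0.9886·C_{R0}·X = 0.9886×6.62×0.845 = 5.53 mol/dm³.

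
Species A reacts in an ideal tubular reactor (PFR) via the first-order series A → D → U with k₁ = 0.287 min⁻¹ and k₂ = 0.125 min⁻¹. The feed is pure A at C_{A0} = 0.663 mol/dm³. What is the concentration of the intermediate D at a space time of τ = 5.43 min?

0.349 mol/dm³

For first-order series with pure A initially, C_D(τ) = k₁C_{A0}/(k₂−k₁)·(e^(−k₁τ) − e^(−k₂τ)).
e^(−k₁τ) = e^(−0.287×5.43) = e^(−1.558) = 0.2105; e^(−k₂τ) = e^(−0.6787) = 0.5073.
C_D = 0.287×0.663/(0.125−0.287) × (0.2105−0.5073) = (-1.175)×(-0.2968) = 0.3486 mol/dm³.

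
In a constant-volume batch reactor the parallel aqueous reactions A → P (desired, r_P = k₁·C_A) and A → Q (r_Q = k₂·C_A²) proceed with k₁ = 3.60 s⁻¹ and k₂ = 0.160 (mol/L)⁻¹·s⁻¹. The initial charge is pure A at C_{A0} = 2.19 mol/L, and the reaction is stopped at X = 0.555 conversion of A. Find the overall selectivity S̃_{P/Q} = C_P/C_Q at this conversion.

14.3

C_A = C_{A0}(1−X) = 0.9745 mol/L.
Along a PFR/batch, dC_P/dC_A = −r_P/(r_P+r_Q) = −k₁/(k₁+k₂·C_A).
Integrating from C_{A0} to C_A: C_P = (3.60/0.160)·ln[(3.60+0.160·2.19)/(3.60+0.160·0.975)] = 22.50·ln(3.950/3.756) = 1.136 mol/L.
C_Q = (C_{A0}−C_A)−C_P = 0.07962 mol/L; S̃_{P/Q} = 1.136/0.07962 = 14.3.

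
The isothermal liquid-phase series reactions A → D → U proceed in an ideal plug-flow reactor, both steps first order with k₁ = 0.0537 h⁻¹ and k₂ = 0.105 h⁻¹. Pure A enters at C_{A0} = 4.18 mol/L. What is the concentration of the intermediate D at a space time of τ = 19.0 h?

0.982 mol/L

The intermediate concentration in a first-order A→B→C sequence is C_D = k₁C_{A0}(e^(−k₁τ) − e^(−k₂τ))/(k₂−k₁).
e^(−k₁τ) = e^(−0.0537×19.0) = e^(−1.020) = 0.3605; e^(−k₂τ) = e^(−1.995) = 0.1360.
C_D = 0.0537×4.18/(0.105−0.0537) × (0.3605−0.1360) = 4.376×0.2245 = 0.9822 mol/L.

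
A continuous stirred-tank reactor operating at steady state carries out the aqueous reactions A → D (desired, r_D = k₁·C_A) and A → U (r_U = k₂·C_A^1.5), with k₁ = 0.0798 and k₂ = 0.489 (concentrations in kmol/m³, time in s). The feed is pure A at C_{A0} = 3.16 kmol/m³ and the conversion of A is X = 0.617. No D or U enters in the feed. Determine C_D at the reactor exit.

Exit C_A = C_{A0}(1−X) = 3.16×0.383 = 1.210 kmol/m³.
A CSTR operates uniformly at the exit composition, giving r_D = 0.09658 and r_U = 0.6511 (each k·C_A^n at C_A = 1.210).
Fraction of consumed A going to D: r_D/(r_D+r_U) = 0.1292.
C_D = 0.1292·C_{A0}·X = 0.1292×3.16×0.617 = 0.252 kmol/m³.

0.252 kmol/m³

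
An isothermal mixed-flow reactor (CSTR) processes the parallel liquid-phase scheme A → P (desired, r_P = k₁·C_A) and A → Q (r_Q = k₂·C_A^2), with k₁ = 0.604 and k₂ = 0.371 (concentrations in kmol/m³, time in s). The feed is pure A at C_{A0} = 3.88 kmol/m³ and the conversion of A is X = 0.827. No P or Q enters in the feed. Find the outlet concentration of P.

Exit C_A = C_{A0}(1−X) = 3.88×0.173 = 0.6712 kmol/m³.
Rates in a CSTR are evaluated at the outlet concentration: r_P = 0.604×0.6712 = 0.4054, r_Q = 0.371×0.6712^2 = 0.1672.
Fraction of consumed A going to P: r_P/(r_P+r_Q) = 0.7081.
C_P = 0.7081·C_{A0}·X = 0.7081×3.88×0.827 = 2.27 kmol/m³.

2.27 kmol/m³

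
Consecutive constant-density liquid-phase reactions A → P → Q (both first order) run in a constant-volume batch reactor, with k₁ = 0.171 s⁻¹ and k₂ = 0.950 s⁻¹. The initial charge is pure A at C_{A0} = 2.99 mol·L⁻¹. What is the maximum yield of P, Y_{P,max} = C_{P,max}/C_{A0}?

Evaluating C_P at t_opt = ln(k₂/k₁)/(k₂−k₁) gives C_{P,max}/C_{A0} = (k₁/k₂)^[k₂/(k₂−k₁)].
= (0.171/0.950)^(0.950/(0.950−0.171)) = (0.1800)^(1.220) = 0.1235.

0.124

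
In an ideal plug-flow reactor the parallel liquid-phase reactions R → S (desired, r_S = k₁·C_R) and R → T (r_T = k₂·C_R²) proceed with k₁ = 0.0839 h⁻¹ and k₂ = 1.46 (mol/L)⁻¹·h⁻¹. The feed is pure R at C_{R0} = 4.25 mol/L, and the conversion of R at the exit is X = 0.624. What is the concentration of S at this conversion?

0.0550 mol/L

C_R = C_{R0}(1−X) = 1.598 mol/L.
Along a PFR/batch, dC_S/dC_R = −r_S/(r_S+r_T) = −k₁/(k₁+k₂·C_R).
Integrating from C_{R0} to C_R: C_S = (0.0839/1.46)·ln[(0.0839+1.46·4.25)/(0.0839+1.46·1.60)] = 0.05747·ln(6.289/2.417) = 0.05495 mol/L.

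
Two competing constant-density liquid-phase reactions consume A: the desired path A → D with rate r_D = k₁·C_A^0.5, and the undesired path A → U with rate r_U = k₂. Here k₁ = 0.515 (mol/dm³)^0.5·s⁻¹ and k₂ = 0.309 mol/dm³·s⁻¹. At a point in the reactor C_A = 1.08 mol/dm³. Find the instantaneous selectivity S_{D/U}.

S_{D/U} = r_D/r_U = (k₁·C_A^0.5)/(k₂) = (k₁/k₂)·C_A^0.5.
= (0.515×1.080^0.5) / (0.309) = 0.5352/0.3090 = 1.73.
Since the desired path is higher order in A, keeping C_A high (PFR or concentrated feed) favours D.

1.73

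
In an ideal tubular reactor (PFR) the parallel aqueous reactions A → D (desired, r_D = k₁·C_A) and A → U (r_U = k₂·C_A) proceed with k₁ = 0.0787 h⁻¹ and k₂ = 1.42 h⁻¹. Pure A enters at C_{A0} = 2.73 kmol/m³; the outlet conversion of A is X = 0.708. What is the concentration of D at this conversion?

0.101 kmol/m³

C_A = C_{A0}(1−X) = 0.7972 kmol/m³.
Both paths are first order in A, so the instantaneous fraction to D is constant: dC_D/d(−C_A) = k₁/(k₁+k₂) = 0.05251.
C_D = 0.05251·(C_{A0}−C_A) = 0.05251×1.933 = 0.101 kmol/m³.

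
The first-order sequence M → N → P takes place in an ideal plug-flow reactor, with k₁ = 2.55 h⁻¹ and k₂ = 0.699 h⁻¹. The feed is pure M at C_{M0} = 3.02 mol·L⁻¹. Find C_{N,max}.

1.85 mol·L⁻¹

For a first-order series the maximum intermediate yield is C_{N,max}/C_{M0} = (k₁/k₂)^[k₂/(k₂−k₁)].
= (2.55/0.699)^(0.699/(0.699−2.55)) = (3.648)^(-0.3776) = 0.6134.
C_{N,max} = 0.6134×3.02 = 1.85 mol·L⁻¹.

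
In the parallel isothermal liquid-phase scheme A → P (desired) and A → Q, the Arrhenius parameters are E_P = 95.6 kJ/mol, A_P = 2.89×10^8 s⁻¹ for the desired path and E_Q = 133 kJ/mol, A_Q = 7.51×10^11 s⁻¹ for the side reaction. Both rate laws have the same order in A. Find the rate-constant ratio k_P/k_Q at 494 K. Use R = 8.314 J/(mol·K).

k_P/k_Q = (A_P/A_Q)·exp[−(E_P−E_Q)/(RT)] = (A_P/A_Q)·exp[(E_Q−E_P)/(RT)].
(E_Q−E_P)/(RT) = (133−95.6)×10³/(8.314×494) = 37400/4107 = 9.106.
k_P/k_Q = (2.89×10^8/7.51×10^11)·exp(9.106) = 3.848×10^-4 × 9011 = 3.47.
Since E_P < E_Q, lowering the temperature improves selectivity toward P.

3.47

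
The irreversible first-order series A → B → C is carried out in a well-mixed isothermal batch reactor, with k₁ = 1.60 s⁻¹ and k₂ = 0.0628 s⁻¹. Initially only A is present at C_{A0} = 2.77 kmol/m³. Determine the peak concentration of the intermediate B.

2.43 kmol/m³

Evaluating C_B at t_opt = ln(k₂/k₁)/(k₂−k₁) gives C_{B,max}/C_{A0} = (k₁/k₂)^[k₂/(k₂−k₁)].
= (1.60/0.0628)^(0.0628/(0.0628−1.60)) = (25.48)^(-0.04085) = 0.8761.
C_{B,max} = 0.8761×2.77 = 2.43 kmol/m³.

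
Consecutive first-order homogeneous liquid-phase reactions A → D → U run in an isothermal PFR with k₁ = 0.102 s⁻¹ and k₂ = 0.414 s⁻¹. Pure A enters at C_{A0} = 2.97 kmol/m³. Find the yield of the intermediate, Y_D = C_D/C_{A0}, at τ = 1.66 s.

For first-order series with pure A initially, C_D(τ) = k₁C_{A0}/(k₂−k₁)·(e^(−k₁τ) − e^(−k₂τ)).
e^(−k₁τ) = e^(−0.102×1.66) = e^(−0.1693) = 0.8442; e^(−k₂τ) = e^(−0.6872) = 0.5030.
C_D = 0.102×2.97/(0.414−0.102) × (0.8442−0.5030) = 0.9710×0.3413 = 0.3314 kmol/m³.
Y_D = C_D/C_{A0} = 0.3314/2.97 = 0.112.

0.112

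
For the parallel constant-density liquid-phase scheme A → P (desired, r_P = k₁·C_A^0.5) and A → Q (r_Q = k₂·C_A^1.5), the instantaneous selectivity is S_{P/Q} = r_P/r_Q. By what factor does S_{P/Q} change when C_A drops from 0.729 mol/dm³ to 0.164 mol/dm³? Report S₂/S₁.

S_{P/Q} = (k₁/k₂)·C_A⁻¹, so S₂/S₁ = (C_{A,2}/C_{A,1})⁻¹.
= 0.729/0.164 = 4.45.
Selectivity toward P rises as C_A falls — low-concentration operation is favoured.

4.45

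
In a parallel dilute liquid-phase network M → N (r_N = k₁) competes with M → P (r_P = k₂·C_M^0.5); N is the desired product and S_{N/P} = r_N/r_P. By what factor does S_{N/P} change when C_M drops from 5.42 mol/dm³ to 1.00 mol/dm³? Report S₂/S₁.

S_{N/P} = (k₁/k₂)·C_M^-0.5, so S₂/S₁ = (C_{M,2}/C_{M,1})^-0.5.
= (1.00/5.42)^(-0.5) = (0.1845)^(-0.5) = 2.33.

2.33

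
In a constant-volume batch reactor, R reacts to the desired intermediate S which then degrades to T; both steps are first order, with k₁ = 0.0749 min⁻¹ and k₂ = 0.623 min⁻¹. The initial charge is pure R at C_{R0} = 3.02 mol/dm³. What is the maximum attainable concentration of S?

At the optimum, C_{S,max}/C_{R0} = (k₁/k₂)^[k₂/(k₂−k₁)].
= (0.0749/0.623)^(0.623/(0.623−0.0749)) = (0.1202)^(1.137) = 0.09001.
C_{S,max} = 0.09001×3.02 = 0.272 mol/dm³.

0.272 mol/dm³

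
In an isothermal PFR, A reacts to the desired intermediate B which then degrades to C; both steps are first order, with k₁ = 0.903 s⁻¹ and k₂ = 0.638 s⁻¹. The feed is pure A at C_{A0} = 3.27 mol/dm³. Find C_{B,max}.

Evaluating C_B at τ_opt = ln(k₂/k₁)/(k₂−k₁) gives C_{B,max}/C_{A0} = (k₁/k₂)^[k₂/(k₂−k₁)].
= (0.903/0.638)^(0.638/(0.638−0.903)) = (1.415)^(-2.408) = 0.4333.
C_{B,max} = 0.4333×3.27 = 1.42 mol/dm³.

1.42 mol/dm³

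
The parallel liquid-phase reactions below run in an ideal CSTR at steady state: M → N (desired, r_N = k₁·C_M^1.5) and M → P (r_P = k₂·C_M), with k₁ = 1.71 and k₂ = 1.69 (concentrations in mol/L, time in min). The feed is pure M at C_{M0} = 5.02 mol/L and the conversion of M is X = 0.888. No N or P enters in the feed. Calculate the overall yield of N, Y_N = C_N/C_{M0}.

Exit C_M = C_{M0}(1−X) = 5.02×0.112 = 0.5622 mol/L.
A CSTR operates uniformly at the exit composition, giving r_N = 0.7209 and r_P = 0.9502 (each k·C_M^n at C_M = 0.5622).
Fraction of consumed M going to N: r_N/(r_N+r_P) = 0.4314.
C_N = 0.4314·C_{M0}·X = 0.4314×5.02×0.888 = 1.92 mol/L; Y_N = C_N/C_{M0} = 0.383.

0.383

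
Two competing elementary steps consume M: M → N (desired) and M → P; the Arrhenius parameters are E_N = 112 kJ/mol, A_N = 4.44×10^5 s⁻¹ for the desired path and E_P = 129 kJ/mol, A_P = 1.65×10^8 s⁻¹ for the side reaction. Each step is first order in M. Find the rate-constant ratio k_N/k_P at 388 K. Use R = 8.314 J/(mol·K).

0.523

k_N/k_P = (A_N/A_P)·exp[−(E_N−E_P)/(RT)] = (A_N/A_P)·exp[(E_P−E_N)/(RT)].
(E_P−E_N)/(RT) = (129−112)×10³/(8.314×388) = 17000/3226 = 5.270.
k_N/k_P = (4.44×10^5/1.65×10^8)·exp(5.270) = 0.002691 × 194.4 = 0.523.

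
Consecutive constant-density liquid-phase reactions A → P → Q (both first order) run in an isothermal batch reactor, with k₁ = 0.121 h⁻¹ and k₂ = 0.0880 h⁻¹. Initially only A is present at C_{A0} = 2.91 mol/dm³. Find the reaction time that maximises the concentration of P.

9.65 h

The intermediate peaks when r₁ = r₂, i.e. k₁e^(−k₁t) = k₂e^(−k₂t), giving t_opt = ln(k₂/k₁)/(k₂−k₁).
= ln(0.0880/0.121)/(0.0880−0.121) = ln(0.7273)/-0.03300 = -0.3185/-0.03300 = 9.65 h.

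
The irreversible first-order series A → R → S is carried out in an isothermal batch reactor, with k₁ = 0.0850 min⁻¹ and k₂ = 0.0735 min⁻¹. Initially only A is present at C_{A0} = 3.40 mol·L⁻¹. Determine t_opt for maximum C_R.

12.6 min

For first-order series the maximum of C_R occurs at t_opt = ln(k₂/k₁)/(k₂−k₁).
= ln(0.0735/0.0850)/(0.0735−0.0850) = ln(0.8647)/-0.01150 = -0.1454/-0.01150 = 12.6 min.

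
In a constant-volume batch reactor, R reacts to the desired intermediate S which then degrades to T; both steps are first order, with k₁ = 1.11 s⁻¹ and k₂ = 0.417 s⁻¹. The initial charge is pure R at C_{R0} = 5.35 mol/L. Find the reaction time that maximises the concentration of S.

1.41 s

The intermediate peaks when r₁ = r₂, i.e. k₁e^(−k₁t) = k₂e^(−k₂t), giving t_opt = ln(k₂/k₁)/(k₂−k₁).
= ln(0.417/1.11)/(0.417−1.11) = ln(0.3757)/-0.6930 = -0.9790/-0.6930 = 1.41 s.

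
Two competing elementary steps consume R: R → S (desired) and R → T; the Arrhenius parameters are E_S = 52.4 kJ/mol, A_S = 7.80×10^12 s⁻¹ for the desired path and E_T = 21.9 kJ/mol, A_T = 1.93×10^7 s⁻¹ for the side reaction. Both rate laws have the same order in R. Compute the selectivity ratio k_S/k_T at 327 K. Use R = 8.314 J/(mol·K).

5.42

k_S/k_T = (A_S/A_T)·exp[−(E_S−E_T)/(RT)] = (A_S/A_T)·exp[(E_T−E_S)/(RT)].
(E_T−E_S)/(RT) = (21.9−52.4)×10³/(8.314×327) = -30500/2719 = -11.22.
k_S/k_T = (7.80×10^12/1.93×10^7)·exp(-11.22) = 4.041×10^5 × 1.342×10^-5 = 5.42.
Since E_S > E_T, raising the temperature improves selectivity toward S.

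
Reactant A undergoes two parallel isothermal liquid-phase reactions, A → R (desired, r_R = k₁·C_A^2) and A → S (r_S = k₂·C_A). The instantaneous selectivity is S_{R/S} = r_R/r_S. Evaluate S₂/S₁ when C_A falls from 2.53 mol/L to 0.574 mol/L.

0.227

S_{R/S} = (k₁/k₂)·C_A, so S₂/S₁ = (C_{A,2}/C_{A,1}).
= 0.574/2.53 = 0.227.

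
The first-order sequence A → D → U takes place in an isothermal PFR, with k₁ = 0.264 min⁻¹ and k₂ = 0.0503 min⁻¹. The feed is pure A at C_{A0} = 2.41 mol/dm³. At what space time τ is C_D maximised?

The intermediate peaks when r₁ = r₂, i.e. k₁e^(−k₁τ) = k₂e^(−k₂τ), giving τ_opt = ln(k₂/k₁)/(k₂−k₁).
= ln(0.0503/0.264)/(0.0503−0.264) = ln(0.1905)/-0.2137 = -1.658/-0.2137 = 7.76 min.

7.76 min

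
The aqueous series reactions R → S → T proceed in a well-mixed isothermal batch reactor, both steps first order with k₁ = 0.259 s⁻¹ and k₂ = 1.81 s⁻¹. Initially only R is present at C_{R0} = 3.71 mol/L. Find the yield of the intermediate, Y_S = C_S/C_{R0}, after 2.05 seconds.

Solving the coupled first-order balances gives C_S(t) = [k₁/(k₂−k₁)]·C_{R0}·(e^(−k₁t) − e^(−k₂t)).
e^(−k₁t) = e^(−0.259×2.05) = e^(−0.5309) = 0.5880; e^(−k₂t) = e^(−3.710) = 0.02447.
C_S = 0.259×3.71/(1.81−0.259) × (0.5880−0.02447) = 0.6195×0.5636 = 0.3492 mol/L.
Y_S = C_S/C_{R0} = 0.3492/3.71 = 0.0941.

0.0941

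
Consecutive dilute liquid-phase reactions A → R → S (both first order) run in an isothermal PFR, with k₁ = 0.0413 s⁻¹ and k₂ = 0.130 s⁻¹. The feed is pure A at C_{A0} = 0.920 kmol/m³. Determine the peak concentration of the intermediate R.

At the optimum, C_{R,max}/C_{A0} = (k₁/k₂)^[k₂/(k₂−k₁)].
= (0.0413/0.130)^(0.130/(0.130−0.0413)) = (0.3177)^(1.466) = 0.1863.
C_{R,max} = 0.1863×0.920 = 0.171 kmol/m³.

0.171 kmol/m³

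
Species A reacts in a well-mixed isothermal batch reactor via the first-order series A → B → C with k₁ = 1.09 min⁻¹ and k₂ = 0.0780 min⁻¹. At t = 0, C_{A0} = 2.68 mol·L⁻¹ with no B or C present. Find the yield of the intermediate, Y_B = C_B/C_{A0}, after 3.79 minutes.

0.784

For first-order series with pure A initially, C_B(t) = k₁C_{A0}/(k₂−k₁)·(e^(−k₁t) − e^(−k₂t)).
e^(−k₁t) = e^(−1.09×3.79) = e^(−4.131) = 0.01607; e^(−k₂t) = e^(−0.2956) = 0.7441.
C_B = 1.09×2.68/(0.0780−1.09) × (0.01607−0.7441) = (-2.887)×(-0.7280) = 2.101 mol·L⁻¹.
Y_B = C_B/C_{A0} = 2.101/2.68 = 0.784.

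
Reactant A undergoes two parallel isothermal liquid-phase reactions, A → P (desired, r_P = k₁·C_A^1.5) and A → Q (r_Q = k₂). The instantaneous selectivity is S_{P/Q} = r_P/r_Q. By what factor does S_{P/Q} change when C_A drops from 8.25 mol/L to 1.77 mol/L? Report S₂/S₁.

S_{P/Q} = (k₁/k₂)·C_A^1.5, so S₂/S₁ = (C_{A,2}/C_{A,1})^1.5.
= (1.77/8.25)^1.5 = (0.2145)^1.5 = 0.0994.

0.0994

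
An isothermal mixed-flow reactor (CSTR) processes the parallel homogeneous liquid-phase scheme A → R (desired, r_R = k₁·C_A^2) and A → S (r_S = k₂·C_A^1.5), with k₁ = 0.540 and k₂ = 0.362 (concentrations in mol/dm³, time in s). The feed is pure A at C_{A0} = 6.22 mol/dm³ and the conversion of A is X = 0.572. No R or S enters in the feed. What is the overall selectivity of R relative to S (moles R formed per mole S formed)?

2.43

Exit C_A = C_{A0}(1−X) = 6.22×0.428 = 2.662 mol/dm³.
A CSTR operates uniformly at the exit composition, giving r_R = 3.827 and r_S = 1.572 (each k·C_A^n at C_A = 2.662).
Overall selectivity = C_R/C_S = r_Rτ/(r_Sτ) = r_R/r_S = 2.43.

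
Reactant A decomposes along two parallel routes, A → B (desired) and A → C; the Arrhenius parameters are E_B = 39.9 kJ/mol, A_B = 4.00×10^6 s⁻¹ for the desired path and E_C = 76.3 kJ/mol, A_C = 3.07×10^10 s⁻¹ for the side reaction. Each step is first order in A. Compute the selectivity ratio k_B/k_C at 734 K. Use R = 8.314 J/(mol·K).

0.0507

Since both paths have the same order in A, the concentration cancels and S_{B/C} = k_B/k_C = (A_B/A_C)·exp[(E_C−E_B)/(RT)].
(E_C−E_B)/(RT) = (76.3−39.9)×10³/(8.314×734) = 36400/6102 = 5.965.
k_B/k_C = (4.00×10^6/3.07×10^10)·exp(5.965) = 1.303×10^-4 × 389.5 = 0.0507.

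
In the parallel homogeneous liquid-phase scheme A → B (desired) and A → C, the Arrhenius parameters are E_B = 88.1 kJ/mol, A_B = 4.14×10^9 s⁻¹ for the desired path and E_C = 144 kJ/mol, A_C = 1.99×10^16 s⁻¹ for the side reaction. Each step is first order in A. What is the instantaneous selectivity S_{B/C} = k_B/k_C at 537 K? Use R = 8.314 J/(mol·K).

With equal orders, S_{B/C} = k_B/k_C = (A_B/A_C)·exp[(E_C−E_B)/(RT)].
(E_C−E_B)/(RT) = (144−88.1)×10³/(8.314×537) = 55900/4465 = 12.52.
k_B/k_C = (4.14×10^9/1.99×10^16)·exp(12.52) = 2.080×10^-7 × 2.739×10^5 = 0.0570.

0.0570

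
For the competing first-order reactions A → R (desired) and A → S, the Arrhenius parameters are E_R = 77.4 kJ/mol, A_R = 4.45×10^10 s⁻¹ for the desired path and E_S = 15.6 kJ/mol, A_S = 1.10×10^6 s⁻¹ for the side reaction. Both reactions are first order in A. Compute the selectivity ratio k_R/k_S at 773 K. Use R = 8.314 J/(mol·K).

2.70

With equal orders, S_{R/S} = k_R/k_S = (A_R/A_S)·exp[(E_S−E_R)/(RT)].
(E_S−E_R)/(RT) = (15.6−77.4)×10³/(8.314×773) = -61800/6427 = -9.616.
k_R/k_S = (4.45×10^10/1.10×10^6)·exp(-9.616) = 40455 × 6.665×10^-5 = 2.70.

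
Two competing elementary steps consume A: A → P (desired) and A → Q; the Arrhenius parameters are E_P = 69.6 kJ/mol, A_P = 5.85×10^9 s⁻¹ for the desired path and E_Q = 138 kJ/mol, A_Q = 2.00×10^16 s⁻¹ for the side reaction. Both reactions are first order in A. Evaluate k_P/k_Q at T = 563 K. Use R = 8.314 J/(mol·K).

k_P/k_Q = (A_P/A_Q)·exp[−(E_P−E_Q)/(RT)] = (A_P/A_Q)·exp[(E_Q−E_P)/(RT)].
(E_Q−E_P)/(RT) = (138−69.6)×10³/(8.314×563) = 68400/4681 = 14.61.
k_P/k_Q = (5.85×10^9/2.00×10^16)·exp(14.61) = 2.925×10^-7 × 2.220×10^6 = 0.649.

0.649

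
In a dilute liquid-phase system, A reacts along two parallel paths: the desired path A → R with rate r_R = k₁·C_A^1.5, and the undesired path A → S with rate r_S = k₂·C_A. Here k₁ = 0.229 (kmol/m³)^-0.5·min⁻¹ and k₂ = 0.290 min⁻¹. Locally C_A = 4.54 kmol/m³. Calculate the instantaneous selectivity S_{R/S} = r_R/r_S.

1.68

S_{R/S} = r_R/r_S = (k₁·C_A^1.5)/(k₂·C_A) = (k₁/k₂)·C_A^0.5.
= (0.229×4.540^1.5) / (0.290×4.540) = 2.215/1.317 = 1.68.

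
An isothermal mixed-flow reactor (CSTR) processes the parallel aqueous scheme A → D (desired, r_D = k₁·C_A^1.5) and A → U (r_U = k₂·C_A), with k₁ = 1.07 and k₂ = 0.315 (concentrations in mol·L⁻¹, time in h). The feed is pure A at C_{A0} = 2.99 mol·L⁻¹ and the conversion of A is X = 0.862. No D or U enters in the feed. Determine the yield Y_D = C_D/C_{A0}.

0.591

Exit C_A = C_{A0}(1−X) = 2.99×0.138 = 0.4126 mol·L⁻¹.
A CSTR operates uniformly at the exit composition, giving r_D = 0.2836 and r_U = 0.1300 (each k·C_A^n at C_A = 0.4126).
Fraction of consumed A going to D: r_D/(r_D+r_U) = 0.6857.
C_D = 0.6857·C_{A0}·X = 0.6857×2.99×0.862 = 1.77 mol·L⁻¹; Y_D = C_D/C_{A0} = 0.591.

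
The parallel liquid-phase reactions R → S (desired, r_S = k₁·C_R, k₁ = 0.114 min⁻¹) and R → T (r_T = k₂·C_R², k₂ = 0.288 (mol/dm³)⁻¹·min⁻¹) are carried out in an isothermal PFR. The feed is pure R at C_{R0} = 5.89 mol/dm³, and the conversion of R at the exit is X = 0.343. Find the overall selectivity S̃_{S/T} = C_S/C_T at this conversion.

0.0822

C_R = C_{R0}(1−X) = 3.870 mol/dm³.
Along a PFR/batch, dC_S/dC_R = −r_S/(r_S+r_T) = −k₁/(k₁+k₂·C_R).
Integrating from C_{R0} to C_R: C_S = (0.114/0.288)·ln[(0.114+0.288·5.89)/(0.114+0.288·3.87)] = 0.3958·ln(1.810/1.228) = 0.1535 mol/dm³.
C_T = (C_{R0}−C_R)−C_S = 1.867 mol/dm³; S̃_{S/T} = 0.1535/1.867 = 0.0822.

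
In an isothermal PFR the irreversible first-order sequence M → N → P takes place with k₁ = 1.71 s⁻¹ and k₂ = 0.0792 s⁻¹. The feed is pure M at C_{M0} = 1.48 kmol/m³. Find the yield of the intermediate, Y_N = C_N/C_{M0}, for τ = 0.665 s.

The intermediate concentration in a first-order A→B→C sequence is C_N = k₁C_{M0}(e^(−k₁τ) − e^(−k₂τ))/(k₂−k₁).
e^(−k₁τ) = e^(−1.71×0.665) = e^(−1.137) = 0.3207; e^(−k₂τ) = e^(−0.05267) = 0.9487.
C_N = 1.71×1.48/(0.0792−1.71) × (0.3207−0.9487) = (-1.552)×(-0.6280) = 0.9745 kmol/m³.
Y_N = C_N/C_{M0} = 0.9745/1.48 = 0.658.

0.658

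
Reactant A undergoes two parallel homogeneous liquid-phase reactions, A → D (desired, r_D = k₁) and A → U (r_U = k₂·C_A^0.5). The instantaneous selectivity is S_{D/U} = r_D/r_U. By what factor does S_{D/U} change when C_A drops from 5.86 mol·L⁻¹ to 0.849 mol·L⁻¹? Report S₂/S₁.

2.63

S_{D/U} = (k₁/k₂)·C_A^-0.5, so S₂/S₁ = (C_{A,2}/C_{A,1})^-0.5.
= (0.849/5.86)^(-0.5) = (0.1449)^(-0.5) = 2.63.
Selectivity toward D rises as C_A falls — low-concentration operation is favoured.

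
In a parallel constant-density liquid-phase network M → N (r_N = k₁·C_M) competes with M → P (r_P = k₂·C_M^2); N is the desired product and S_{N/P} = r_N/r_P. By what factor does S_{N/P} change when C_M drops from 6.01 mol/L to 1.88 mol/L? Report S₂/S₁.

3.20

S_{N/P} = (k₁/k₂)·C_M⁻¹, so S₂/S₁ = (C_{M,2}/C_{M,1})⁻¹.
= 6.01/1.88 = 3.20.
Selectivity toward N rises as C_M falls — low-concentration operation is favoured.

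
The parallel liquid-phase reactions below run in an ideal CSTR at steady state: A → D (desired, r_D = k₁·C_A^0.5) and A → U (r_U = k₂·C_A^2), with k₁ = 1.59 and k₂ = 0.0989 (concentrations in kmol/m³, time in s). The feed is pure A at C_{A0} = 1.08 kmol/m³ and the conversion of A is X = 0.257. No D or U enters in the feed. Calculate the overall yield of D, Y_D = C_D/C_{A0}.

0.246

Exit C_A = C_{A0}(1−X) = 1.08×0.743 = 0.8024 kmol/m³.
A CSTR operates uniformly at the exit composition, giving r_D = 1.424 and r_U = 0.06368 (each k·C_A^n at C_A = 0.8024).
Fraction of consumed A going to D: r_D/(r_D+r_U) = 0.9572.
C_D = 0.9572·C_{A0}·X = 0.9572×1.08×0.257 = 0.266 kmol/m³; Y_D = C_D/C_{A0} = 0.246.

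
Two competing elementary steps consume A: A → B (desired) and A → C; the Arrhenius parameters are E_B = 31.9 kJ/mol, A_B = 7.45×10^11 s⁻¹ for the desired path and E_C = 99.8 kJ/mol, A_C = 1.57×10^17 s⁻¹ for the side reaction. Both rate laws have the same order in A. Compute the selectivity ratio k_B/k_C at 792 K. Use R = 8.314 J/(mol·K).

0.143

k_B/k_C = (A_B/A_C)·exp[−(E_B−E_C)/(RT)] = (A_B/A_C)·exp[(E_C−E_B)/(RT)].
(E_C−E_B)/(RT) = (99.8−31.9)×10³/(8.314×792) = 67900/6585 = 10.31.
k_B/k_C = (7.45×10^11/1.57×10^17)·exp(10.31) = 4.745×10^-6 × 30086 = 0.143.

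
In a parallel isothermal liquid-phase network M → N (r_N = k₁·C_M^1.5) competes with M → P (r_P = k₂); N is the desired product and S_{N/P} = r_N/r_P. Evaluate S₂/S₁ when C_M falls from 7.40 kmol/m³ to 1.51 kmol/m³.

S_{N/P} = (k₁/k₂)·C_M^1.5, so S₂/S₁ = (C_{M,2}/C_{M,1})^1.5.
= (1.51/7.40)^1.5 = (0.2041)^1.5 = 0.0922.
Selectivity toward N falls as C_M falls — high-concentration operation is favoured.

0.0922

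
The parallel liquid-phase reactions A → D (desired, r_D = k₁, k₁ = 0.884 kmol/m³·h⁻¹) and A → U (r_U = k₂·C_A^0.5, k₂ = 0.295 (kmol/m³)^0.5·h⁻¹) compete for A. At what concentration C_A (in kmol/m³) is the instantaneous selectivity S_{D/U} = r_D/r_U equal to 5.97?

S_{D/U} = (k₁/k₂)·C_A^-0.5 ⇒ C_A = (S·k₂/k₁)^(-2).
= (5.97×0.295/0.884)^(-2) = (1.992)^(-2) = 0.252 kmol/m³.

0.252 kmol/m³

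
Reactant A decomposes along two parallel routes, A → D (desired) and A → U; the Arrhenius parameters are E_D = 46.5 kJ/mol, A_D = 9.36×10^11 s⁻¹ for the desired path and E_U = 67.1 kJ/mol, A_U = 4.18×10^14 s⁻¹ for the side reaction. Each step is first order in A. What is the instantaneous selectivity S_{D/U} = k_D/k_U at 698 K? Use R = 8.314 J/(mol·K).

With equal orders, S_{D/U} = k_D/k_U = (A_D/A_U)·exp[(E_U−E_D)/(RT)].
(E_U−E_D)/(RT) = (67.1−46.5)×10³/(8.314×698) = 20600/5803 = 3.550.
k_D/k_U = (9.36×10^11/4.18×10^14)·exp(3.550) = 0.002239 × 34.81 = 0.0779.

0.0779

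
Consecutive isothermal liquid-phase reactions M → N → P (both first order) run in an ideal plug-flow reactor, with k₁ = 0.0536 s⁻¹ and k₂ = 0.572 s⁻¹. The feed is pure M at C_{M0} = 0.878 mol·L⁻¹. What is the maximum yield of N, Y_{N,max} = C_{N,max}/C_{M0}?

0.0734

For a first-order series the maximum intermediate yield is C_{N,max}/C_{M0} = (k₁/k₂)^[k₂/(k₂−k₁)].
= (0.0536/0.572)^(0.572/(0.572−0.0536)) = (0.09371)^(1.103) = 0.07336.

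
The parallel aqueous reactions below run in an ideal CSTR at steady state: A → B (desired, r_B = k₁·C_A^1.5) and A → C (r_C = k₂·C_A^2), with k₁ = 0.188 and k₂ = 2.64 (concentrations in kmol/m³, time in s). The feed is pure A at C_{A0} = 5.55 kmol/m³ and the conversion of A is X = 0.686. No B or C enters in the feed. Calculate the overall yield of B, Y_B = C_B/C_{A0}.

Exit C_A = C_{A0}(1−X) = 5.55×0.314 = 1.743 kmol/m³.
A CSTR operates uniformly at the exit composition, giving r_B = 0.4325 and r_C = 8.018 (each k·C_A^n at C_A = 1.743).
Fraction of consumed A going to B: r_B/(r_B+r_C) = 0.05118.
C_B = 0.05118·C_{A0}·X = 0.05118×5.55×0.686 = 0.195 kmol/m³; Y_B = C_B/C_{A0} = 0.0351.

0.0351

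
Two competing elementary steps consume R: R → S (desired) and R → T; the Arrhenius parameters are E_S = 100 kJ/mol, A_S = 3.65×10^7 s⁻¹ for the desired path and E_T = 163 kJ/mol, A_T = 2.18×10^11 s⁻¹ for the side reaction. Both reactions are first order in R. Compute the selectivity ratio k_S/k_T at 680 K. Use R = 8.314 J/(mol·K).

11.6

Since both paths have the same order in R, the concentration cancels and S_{S/T} = k_S/k_T = (A_S/A_T)·exp[(E_T−E_S)/(RT)].
(E_T−E_S)/(RT) = (163−100)×10³/(8.314×680) = 63000/5654 = 11.14.
k_S/k_T = (3.65×10^7/2.18×10^11)·exp(11.14) = 1.674×10^-4 × 69113 = 11.6.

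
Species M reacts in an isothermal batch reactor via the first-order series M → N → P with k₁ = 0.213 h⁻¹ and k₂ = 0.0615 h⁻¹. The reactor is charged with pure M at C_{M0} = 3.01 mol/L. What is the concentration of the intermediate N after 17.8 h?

1.32 mol/L

For first-order series with pure M initially, C_N(t) = k₁C_{M0}/(k₂−k₁)·(e^(−k₁t) − e^(−k₂t)).
e^(−k₁t) = e^(−0.213×17.8) = e^(−3.791) = 0.02256; e^(−k₂t) = e^(−1.095) = 0.3346.
C_N = 0.213×3.01/(0.0615−0.213) × (0.02256−0.3346) = (-4.232)×(-0.3121) = 1.321 mol/L.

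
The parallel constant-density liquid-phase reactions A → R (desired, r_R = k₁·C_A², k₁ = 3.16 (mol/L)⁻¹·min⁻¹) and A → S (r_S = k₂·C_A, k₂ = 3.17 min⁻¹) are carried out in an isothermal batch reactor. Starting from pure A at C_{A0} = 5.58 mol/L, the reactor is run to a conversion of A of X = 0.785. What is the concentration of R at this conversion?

C_A = C_{A0}(1−X) = 1.200 mol/L.
Along a PFR/batch, dC_S/dC_A = −r_S/(r_R+r_S) = −k₂/(k₂+k₁·C_A).
Integrating from C_{A0} to C_A: C_S = (3.17/3.16)·ln[(3.17+3.16·5.58)/(3.17+3.16·1.20)] = 1.003·ln(20.80/6.961) = 1.098 mol/L.
Then C_R = (C_{A0}−C_A) − C_S = 4.380 − 1.098 = 3.282 mol/L.

3.28 mol/L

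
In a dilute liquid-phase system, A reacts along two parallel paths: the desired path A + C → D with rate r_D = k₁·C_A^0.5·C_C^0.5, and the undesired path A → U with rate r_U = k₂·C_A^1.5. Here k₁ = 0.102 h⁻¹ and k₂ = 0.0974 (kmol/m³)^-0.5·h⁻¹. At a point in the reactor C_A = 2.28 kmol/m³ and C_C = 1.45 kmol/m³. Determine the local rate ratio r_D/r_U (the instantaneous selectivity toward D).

0.553

S_{D/U} = r_D/r_U = (k₁·C_A^0.5·C_C^0.5)/(k₂·C_A^1.5) = (k₁/k₂)·C_A⁻¹·C_C^0.5.
= (0.102×2.280^0.5×1.450^0.5) / (0.0974×2.280^1.5) = 0.1855/0.3353 = 0.553.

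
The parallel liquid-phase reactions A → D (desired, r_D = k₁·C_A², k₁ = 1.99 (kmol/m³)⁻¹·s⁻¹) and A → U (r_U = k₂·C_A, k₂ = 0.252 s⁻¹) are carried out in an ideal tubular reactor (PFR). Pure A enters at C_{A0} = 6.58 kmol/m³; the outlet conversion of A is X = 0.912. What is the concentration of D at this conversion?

C_A = C_{A0}(1−X) = 0.5790 kmol/m³.
Along a PFR/batch, dC_U/dC_A = −r_U/(r_D+r_U) = −k₂/(k₂+k₁·C_A).
Integrating from C_{A0} to C_A: C_U = (0.252/1.99)·ln[(0.252+1.99·6.58)/(0.252+1.99·0.579)] = 0.1266·ln(13.35/1.404) = 0.2851 kmol/m³.
Then C_D = (C_{A0}−C_A) − C_U = 6.001 − 0.2851 = 5.716 kmol/m³.

5.72 kmol/m³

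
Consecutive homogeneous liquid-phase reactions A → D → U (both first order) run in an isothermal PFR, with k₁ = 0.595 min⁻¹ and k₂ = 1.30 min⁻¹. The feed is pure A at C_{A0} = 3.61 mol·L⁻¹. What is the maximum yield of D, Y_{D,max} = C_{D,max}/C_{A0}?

0.237

For a first-order series the maximum intermediate yield is C_{D,max}/C_{A0} = (k₁/k₂)^[k₂/(k₂−k₁)].
= (0.595/1.30)^(1.30/(1.30−0.595)) = (0.4577)^(1.844) = 0.2367.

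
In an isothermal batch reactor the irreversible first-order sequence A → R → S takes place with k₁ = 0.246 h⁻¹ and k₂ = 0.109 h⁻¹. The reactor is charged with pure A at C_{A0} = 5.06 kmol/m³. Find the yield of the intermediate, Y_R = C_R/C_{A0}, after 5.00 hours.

Solving the coupled first-order balances gives C_R(t) = [k₁/(k₂−k₁)]·C_{A0}·(e^(−k₁t) − e^(−k₂t)).
e^(−k₁t) = e^(−0.246×5.00) = e^(−1.230) = 0.2923; e^(−k₂t) = e^(−0.5450) = 0.5798.
C_R = 0.246×5.06/(0.109−0.246) × (0.2923−0.5798) = (-9.086)×(-0.2875) = 2.613 kmol/m³.
Y_R = C_R/C_{A0} = 2.613/5.06 = 0.516.

0.516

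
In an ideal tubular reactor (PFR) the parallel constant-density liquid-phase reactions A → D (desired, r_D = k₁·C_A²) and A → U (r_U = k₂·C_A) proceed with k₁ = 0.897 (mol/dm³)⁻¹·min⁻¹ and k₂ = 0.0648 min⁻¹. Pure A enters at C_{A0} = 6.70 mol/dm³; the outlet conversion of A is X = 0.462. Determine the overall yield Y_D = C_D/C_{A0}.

0.455

C_A = C_{A0}(1−X) = 3.605 mol/dm³.
Along a PFR/batch, dC_U/dC_A = −r_U/(r_D+r_U) = −k₂/(k₂+k₁·C_A).
Integrating from C_{A0} to C_A: C_U = (0.0648/0.897)·ln[(0.0648+0.897·6.70)/(0.0648+0.897·3.60)] = 0.07224·ln(6.075/3.298) = 0.04412 mol/dm³.
Then C_D = (C_{A0}−C_A) − C_U = 3.095 − 0.04412 = 3.051 mol/dm³.
Y_D = C_D/C_{A0} = 3.051/6.70 = 0.455.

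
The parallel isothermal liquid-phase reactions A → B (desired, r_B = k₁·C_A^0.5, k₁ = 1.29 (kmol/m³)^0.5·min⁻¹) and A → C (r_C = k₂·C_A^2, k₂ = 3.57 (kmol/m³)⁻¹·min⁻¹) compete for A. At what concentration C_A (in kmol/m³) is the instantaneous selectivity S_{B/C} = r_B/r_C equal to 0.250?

S_{B/C} = (k₁/k₂)·C_A^-1.5 ⇒ C_A = (S·k₂/k₁)^(1/(-1.5)).
= (0.250×3.57/1.29)^(-0.6667) = (0.6919)^(-0.6667) = 1.28 kmol/m³.

1.28 kmol/m³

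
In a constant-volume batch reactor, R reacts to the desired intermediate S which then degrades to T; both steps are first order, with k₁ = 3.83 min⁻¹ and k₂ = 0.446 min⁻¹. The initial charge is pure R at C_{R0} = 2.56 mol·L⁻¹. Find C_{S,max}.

For a first-order series the maximum intermediate yield is C_{S,max}/C_{R0} = (k₁/k₂)^[k₂/(k₂−k₁)].
= (3.83/0.446)^(0.446/(0.446−3.83)) = (8.587)^(-0.1318) = 0.7532.
C_{S,max} = 0.7532×2.56 = 1.93 mol·L⁻¹.

1.93 mol·L⁻¹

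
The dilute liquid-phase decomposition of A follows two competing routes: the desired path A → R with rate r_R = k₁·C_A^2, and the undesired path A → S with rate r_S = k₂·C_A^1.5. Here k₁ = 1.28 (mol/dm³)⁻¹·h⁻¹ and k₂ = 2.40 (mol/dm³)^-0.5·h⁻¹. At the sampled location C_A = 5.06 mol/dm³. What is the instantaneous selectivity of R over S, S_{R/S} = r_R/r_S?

1.20

S_{R/S} = r_R/r_S = (k₁·C_A^2)/(k₂·C_A^1.5) = (k₁/k₂)·C_A^0.5.
= (1.28×5.060^2) / (2.40×5.060^1.5) = 32.77/27.32 = 1.20.
Since the desired path is higher order in A, keeping C_A high (PFR or concentrated feed) favours R.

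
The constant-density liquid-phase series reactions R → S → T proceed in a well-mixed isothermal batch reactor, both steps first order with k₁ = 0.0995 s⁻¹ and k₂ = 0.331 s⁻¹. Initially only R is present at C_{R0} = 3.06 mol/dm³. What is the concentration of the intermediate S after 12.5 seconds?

For first-order series with pure R initially, C_S(t) = k₁C_{R0}/(k₂−k₁)·(e^(−k₁t) − e^(−k₂t)).
e^(−k₁t) = e^(−0.0995×12.5) = e^(−1.244) = 0.2883; e^(−k₂t) = e^(−4.138) = 0.01596.
C_S = 0.0995×3.06/(0.331−0.0995) × (0.2883−0.01596) = 1.315×0.2723 = 0.3582 mol/dm³.

0.358 mol/dm³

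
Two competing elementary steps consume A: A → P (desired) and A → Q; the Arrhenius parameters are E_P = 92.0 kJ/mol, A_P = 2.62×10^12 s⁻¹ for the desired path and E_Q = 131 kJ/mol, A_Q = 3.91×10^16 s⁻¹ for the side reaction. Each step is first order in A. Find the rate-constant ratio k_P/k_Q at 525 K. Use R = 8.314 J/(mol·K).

Since both paths have the same order in A, the concentration cancels and S_{P/Q} = k_P/k_Q = (A_P/A_Q)·exp[(E_Q−E_P)/(RT)].
(E_Q−E_P)/(RT) = (131−92.0)×10³/(8.314×525) = 39000/4365 = 8.935.
k_P/k_Q = (2.62×10^12/3.91×10^16)·exp(8.935) = 6.701×10^-5 × 7593 = 0.509.
Since E_P < E_Q, lowering the temperature improves selectivity toward P.

0.509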